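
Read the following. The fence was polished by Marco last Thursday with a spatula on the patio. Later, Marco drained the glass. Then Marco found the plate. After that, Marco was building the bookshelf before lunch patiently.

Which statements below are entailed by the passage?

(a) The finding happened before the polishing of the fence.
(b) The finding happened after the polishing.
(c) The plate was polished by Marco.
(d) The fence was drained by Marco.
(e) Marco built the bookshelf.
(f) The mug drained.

(b)

(a) Not entailed — the narrative places the polishing before the finding, not after.
(b) Entailed — the narrative places the polishing before the finding.
(c) Not entailed — Marco polished the fence, not the plate; the plate belongs to the finding event.
(d) Not entailed — Marco drained the glass, not the fence; the fence belongs to the polishing event.
(e) Not entailed — 'was building' is progressive on an accomplishment; it does not entail the completed 'built'.
(f) Not entailed — the glass is what drained, not the mug.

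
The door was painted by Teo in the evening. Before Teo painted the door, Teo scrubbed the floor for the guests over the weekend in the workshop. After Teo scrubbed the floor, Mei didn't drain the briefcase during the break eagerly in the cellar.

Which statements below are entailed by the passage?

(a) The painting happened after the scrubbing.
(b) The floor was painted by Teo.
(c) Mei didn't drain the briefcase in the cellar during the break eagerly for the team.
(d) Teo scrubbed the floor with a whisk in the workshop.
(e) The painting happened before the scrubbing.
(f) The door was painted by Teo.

(a), (c), (f)

(a) Entailed — the narrative places the scrubbing before the painting.
(b) Not entailed — Teo painted the door, not the floor; the floor belongs to the scrubbing event.
(c) Entailed — under negation, adding a further restriction is entailed: if no such draining event occurred, none occurred for the team either.
(d) Not entailed — 'with a whisk' adds information not in the original event.
(e) Not entailed — the narrative places the scrubbing before the painting, not after.
(f) Entailed — dropping 'in the evening' leaves a sub-description the original still satisfies.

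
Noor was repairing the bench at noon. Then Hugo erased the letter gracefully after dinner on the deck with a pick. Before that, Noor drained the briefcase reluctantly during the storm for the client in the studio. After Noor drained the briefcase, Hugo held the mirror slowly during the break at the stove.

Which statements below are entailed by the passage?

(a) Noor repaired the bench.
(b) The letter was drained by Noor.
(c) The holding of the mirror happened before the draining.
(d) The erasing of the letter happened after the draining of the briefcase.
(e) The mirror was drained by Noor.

(a) Not entailed — 'was repairing' is progressive on an accomplishment; it does not entail the completed 'repaired'.
(b) Not entailed — Noor drained the briefcase, not the letter; the letter belongs to the erasing event.
(c) Not entailed — the narrative places the draining before the holding, not after.
(d) Entailed — the narrative places the draining before the erasing.
(e) Not entailed — Noor drained the briefcase, not the mirror; the mirror belongs to the holding event.

(d)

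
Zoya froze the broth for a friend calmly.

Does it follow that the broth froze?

'Zoya froze the broth' is the causative; it entails the inchoative 'the broth froze'.

yes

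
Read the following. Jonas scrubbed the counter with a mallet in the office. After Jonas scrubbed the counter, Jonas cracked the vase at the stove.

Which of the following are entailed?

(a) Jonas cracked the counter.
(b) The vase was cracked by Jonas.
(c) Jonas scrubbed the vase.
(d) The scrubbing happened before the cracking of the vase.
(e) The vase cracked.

(a) Not entailed — Jonas cracked the vase, not the counter; the counter belongs to the scrubbing event.
(b) Entailed — dropping 'at the stove' leaves a sub-description the original still satisfies.
(c) Not entailed — Jonas scrubbed the counter, not the vase; the vase belongs to the cracking event.
(d) Entailed — the narrative places the scrubbing before the cracking.
(e) Entailed — 'Jonas cracked the vase' is causative; it entails the inchoative 'the vase cracked'.

(b), (d), (e)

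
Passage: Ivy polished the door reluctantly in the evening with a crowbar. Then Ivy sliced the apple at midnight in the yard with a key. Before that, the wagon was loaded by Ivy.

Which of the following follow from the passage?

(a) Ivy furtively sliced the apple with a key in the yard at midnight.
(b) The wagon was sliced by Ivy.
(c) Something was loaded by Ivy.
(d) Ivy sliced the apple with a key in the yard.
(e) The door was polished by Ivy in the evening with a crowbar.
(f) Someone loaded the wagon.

(a) Not entailed — 'furtively' adds information not in the original event.
(b) Not entailed — Ivy sliced the apple, not the wagon; the wagon belongs to the loading event.
(c) Entailed — generalizing the patient leaves a sub-description the original still satisfies.
(d) Entailed — the original entails any weakening of itself; this just drops 'at midnight'.
(e) Entailed — dropping 'reluctantly' leaves a sub-description the original still satisfies.
(f) Entailed — every conjunct here is already in the original loading event.

(c), (d), (e), (f)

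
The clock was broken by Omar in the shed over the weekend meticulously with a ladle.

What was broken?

the clock

'the clock' marks the patient of the breaking event.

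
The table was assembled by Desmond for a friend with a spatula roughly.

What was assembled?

the table

'the table' marks the patient of the assembling event.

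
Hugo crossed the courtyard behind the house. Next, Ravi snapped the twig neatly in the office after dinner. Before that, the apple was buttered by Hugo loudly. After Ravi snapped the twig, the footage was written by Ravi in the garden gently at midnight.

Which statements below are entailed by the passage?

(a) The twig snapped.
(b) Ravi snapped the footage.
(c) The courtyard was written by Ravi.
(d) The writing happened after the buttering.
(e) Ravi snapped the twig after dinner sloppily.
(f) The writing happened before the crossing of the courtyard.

(a) Entailed — 'Ravi snapped the twig' is causative; it entails the inchoative 'the twig snapped'.
(b) Not entailed — Ravi snapped the twig, not the footage; the footage belongs to the writing event.
(c) Not entailed — Ravi wrote the footage, not the courtyard; the courtyard belongs to the crossing event.
(d) Entailed — the narrative places the buttering before the writing.
(e) Not entailed — 'sloppily' adds a manner not in (and inconsistent with) the original.
(f) Not entailed — the narrative places the crossing before the writing, not after.

(a), (d)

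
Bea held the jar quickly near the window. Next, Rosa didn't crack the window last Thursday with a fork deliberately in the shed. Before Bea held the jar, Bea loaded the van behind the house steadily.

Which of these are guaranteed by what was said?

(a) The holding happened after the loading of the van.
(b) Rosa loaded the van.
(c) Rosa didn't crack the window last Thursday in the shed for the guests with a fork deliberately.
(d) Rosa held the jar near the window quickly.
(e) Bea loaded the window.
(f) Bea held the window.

(a) Entailed — the narrative places the loading before the holding.
(b) Not entailed — the passage has Bea loading the van, not Rosa.
(c) Entailed — under negation, adding a further restriction is entailed: if no such cracking event occurred, none occurred for the guests either.
(d) Not entailed — the passage has Bea holding the jar, not Rosa.
(e) Not entailed — Bea loaded the van, not the window; the window belongs to the cracking event.
(f) Not entailed — Bea held the jar, not the window; the window belongs to the cracking event.

(a), (c)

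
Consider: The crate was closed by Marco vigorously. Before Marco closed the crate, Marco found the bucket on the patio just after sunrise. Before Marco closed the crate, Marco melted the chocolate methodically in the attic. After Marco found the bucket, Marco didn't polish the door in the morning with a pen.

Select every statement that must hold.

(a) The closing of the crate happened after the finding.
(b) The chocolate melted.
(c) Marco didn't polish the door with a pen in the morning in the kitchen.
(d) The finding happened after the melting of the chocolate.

(a), (b), (c)

(a) Entailed — the narrative places the finding before the closing.
(b) Entailed — 'Marco melted the chocolate' is causative; it entails the inchoative 'the chocolate melted'.
(c) Entailed — under negation, adding a further restriction is entailed: if no such polishing event occurred, none occurred in the kitchen either.
(d) Not entailed — the narrative doesn't order the melting relative to the finding.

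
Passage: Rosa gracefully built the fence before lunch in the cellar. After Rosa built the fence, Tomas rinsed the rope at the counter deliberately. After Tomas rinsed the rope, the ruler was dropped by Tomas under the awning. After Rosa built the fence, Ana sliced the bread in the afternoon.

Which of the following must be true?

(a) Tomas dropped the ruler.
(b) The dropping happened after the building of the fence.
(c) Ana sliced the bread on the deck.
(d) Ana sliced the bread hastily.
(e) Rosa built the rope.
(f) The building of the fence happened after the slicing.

(a), (b)

(a) Entailed — this follows by dropping conjuncts from the dropping event's description.
(b) Entailed — the narrative places the building before the dropping.
(c) Not entailed — 'on the deck' adds information not in the original event.
(d) Not entailed — 'hastily' adds information not in the original event.
(e) Not entailed — Rosa built the fence, not the rope; the rope belongs to the rinsing event.
(f) Not entailed — the narrative places the building before the slicing, not after.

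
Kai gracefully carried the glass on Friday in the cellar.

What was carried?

'the glass' marks the patient of the carrying event.

the glass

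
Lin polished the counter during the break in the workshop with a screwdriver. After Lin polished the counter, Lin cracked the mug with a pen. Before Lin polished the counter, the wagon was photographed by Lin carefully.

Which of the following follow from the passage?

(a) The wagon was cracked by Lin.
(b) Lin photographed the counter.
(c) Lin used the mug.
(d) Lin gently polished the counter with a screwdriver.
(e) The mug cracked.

(a) Not entailed — Lin cracked the mug, not the wagon; the wagon belongs to the photographing event.
(b) Not entailed — Lin photographed the wagon, not the counter; the counter belongs to the polishing event.
(c) Not entailed — the mug is the patient, not an instrument — Lin used a pen.
(d) Not entailed — 'gently' adds information not in the original event.
(e) Entailed — 'Lin cracked the mug' is causative; it entails the inchoative 'the mug cracked'.

(e)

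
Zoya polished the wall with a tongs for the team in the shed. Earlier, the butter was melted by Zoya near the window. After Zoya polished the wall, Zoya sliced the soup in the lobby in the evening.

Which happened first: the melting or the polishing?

The connectives place the melting before the polishing.

the melting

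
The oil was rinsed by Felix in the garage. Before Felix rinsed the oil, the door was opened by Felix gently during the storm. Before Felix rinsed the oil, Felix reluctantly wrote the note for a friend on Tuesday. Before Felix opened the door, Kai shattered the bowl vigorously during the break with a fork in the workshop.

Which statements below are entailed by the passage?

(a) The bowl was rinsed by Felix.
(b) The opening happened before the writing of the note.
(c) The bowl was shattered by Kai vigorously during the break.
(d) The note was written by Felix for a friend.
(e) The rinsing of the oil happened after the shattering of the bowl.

(a) Not entailed — Felix rinsed the oil, not the bowl; the bowl belongs to the shattering event.
(b) Not entailed — the narrative doesn't order the opening relative to the writing.
(c) Entailed — every conjunct here is already in the original shattering event.
(d) Entailed — dropping 'reluctantly', 'on Tuesday' leaves a sub-description the original still satisfies.
(e) Entailed — the narrative places the shattering before the rinsing.

(c), (d), (e)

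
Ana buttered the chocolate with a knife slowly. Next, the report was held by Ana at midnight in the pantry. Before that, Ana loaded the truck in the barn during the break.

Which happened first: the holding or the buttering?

the buttering

The connectives place the buttering before the holding.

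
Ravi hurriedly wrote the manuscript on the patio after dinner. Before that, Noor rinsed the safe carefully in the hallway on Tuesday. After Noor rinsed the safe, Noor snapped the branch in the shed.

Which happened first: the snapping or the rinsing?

The connectives place the rinsing before the snapping.

the rinsing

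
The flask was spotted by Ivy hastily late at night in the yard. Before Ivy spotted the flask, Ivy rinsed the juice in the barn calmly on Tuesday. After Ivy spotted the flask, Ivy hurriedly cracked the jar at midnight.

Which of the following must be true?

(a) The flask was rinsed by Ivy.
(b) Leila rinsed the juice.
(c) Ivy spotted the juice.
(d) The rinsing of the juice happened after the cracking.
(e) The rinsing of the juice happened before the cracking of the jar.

(e)

(a) Not entailed — Ivy rinsed the juice, not the flask; the flask belongs to the spotting event.
(b) Not entailed — the passage has Ivy rinsing the juice, not Leila.
(c) Not entailed — Ivy spotted the flask, not the juice; the juice belongs to the rinsing event.
(d) Not entailed — the narrative places the rinsing before the cracking, not after.
(e) Entailed — the narrative places the rinsing before the cracking.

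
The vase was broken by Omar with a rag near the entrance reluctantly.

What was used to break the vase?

'with a rag' marks the instrument of the breaking event.

a rag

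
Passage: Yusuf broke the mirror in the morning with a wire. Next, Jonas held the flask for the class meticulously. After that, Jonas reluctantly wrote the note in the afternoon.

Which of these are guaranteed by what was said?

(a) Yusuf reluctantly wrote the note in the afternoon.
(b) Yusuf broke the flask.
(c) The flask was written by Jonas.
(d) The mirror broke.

(d)

(a) Not entailed — the passage has Jonas writing the note, not Yusuf.
(b) Not entailed — Yusuf broke the mirror, not the flask; the flask belongs to the holding event.
(c) Not entailed — Jonas wrote the note, not the flask; the flask belongs to the holding event.
(d) Entailed — 'Yusuf broke the mirror' is causative; it entails the inchoative 'the mirror broke'.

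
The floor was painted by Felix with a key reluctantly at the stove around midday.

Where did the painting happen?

at the stove

'at the stove' marks the location of the painting event.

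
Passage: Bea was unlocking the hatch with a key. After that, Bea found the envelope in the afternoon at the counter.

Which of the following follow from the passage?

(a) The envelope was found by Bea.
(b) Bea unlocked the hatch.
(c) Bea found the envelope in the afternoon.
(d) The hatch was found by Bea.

(a), (c)

(a) Entailed — dropping 'at the counter', 'in the afternoon' leaves a sub-description the original still satisfies.
(b) Not entailed — 'was unlocking' is progressive on an accomplishment; it does not entail the completed 'unlocked'.
(c) Entailed — this follows by dropping conjuncts from the finding event's description.
(d) Not entailed — Bea found the envelope, not the hatch; the hatch belongs to the unlocking event.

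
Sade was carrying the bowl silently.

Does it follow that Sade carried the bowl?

yes

'carry' is atelic; if Sade was carrying the bowl, then Sade carried the bowl (for some time).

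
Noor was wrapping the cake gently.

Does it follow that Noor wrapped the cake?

no

'was wrapping' is progressive; for an accomplishment like 'wrap the cake', it doesn't entail completion.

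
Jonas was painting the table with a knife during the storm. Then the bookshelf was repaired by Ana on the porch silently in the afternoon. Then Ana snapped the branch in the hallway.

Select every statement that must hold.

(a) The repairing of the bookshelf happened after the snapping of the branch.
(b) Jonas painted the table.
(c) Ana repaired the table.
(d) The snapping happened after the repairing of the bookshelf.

(a) Not entailed — the narrative places the repairing before the snapping, not after.
(b) Not entailed — 'was painting' is progressive on an accomplishment; it does not entail the completed 'painted'.
(c) Not entailed — Ana repaired the bookshelf, not the table; the table belongs to the painting event.
(d) Entailed — the narrative places the repairing before the snapping.

(d)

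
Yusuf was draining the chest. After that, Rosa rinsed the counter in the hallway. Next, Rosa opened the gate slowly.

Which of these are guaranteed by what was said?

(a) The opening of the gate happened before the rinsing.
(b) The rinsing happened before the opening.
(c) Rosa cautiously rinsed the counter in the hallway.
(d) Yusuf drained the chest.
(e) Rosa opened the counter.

(b)

(a) Not entailed — the narrative places the rinsing before the opening, not after.
(b) Entailed — the narrative places the rinsing before the opening.
(c) Not entailed — 'cautiously' adds information not in the original event.
(d) Not entailed — 'was draining' is progressive on an accomplishment; it does not entail the completed 'drained'.
(e) Not entailed — Rosa opened the gate, not the counter; the counter belongs to the rinsing event.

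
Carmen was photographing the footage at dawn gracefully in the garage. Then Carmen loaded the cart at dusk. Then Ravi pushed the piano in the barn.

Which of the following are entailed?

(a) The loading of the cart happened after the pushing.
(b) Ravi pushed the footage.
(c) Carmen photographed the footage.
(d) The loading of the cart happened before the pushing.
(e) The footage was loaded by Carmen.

(a) Not entailed — the narrative places the loading before the pushing, not after.
(b) Not entailed — Ravi pushed the piano, not the footage; the footage belongs to the photographing event.
(c) Not entailed — 'was photographing' is progressive on an accomplishment; it does not entail the completed 'photographed'.
(d) Entailed — the narrative places the loading before the pushing.
(e) Not entailed — Carmen loaded the cart, not the footage; the footage belongs to the photographing event.

(d)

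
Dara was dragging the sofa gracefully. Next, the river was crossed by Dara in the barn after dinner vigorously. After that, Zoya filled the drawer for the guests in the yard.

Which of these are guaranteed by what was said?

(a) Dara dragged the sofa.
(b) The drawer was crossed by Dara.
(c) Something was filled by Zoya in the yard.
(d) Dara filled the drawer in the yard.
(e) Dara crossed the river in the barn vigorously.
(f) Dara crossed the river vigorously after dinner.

(a), (c), (e), (f)

(a) Entailed — 'drag' is an activity; 'was dragging' entails that some dragging happened, so 'dragged' holds.
(b) Not entailed — Dara crossed the river, not the drawer; the drawer belongs to the filling event.
(c) Entailed — this follows by dropping conjuncts from the filling event's description.
(d) Not entailed — the passage has Zoya filling the drawer, not Dara.
(e) Entailed — this follows by dropping conjuncts from the crossing event's description.
(f) Entailed — this follows by dropping conjuncts from the crossing event's description.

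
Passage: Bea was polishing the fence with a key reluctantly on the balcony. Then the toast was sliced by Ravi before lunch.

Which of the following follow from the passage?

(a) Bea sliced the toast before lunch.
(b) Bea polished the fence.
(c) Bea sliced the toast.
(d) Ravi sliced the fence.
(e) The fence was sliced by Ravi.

(b)

(a) Not entailed — the passage has Ravi slicing the toast, not Bea.
(b) Entailed — 'polish' is an activity; 'was polishing' entails that some polishing happened, so 'polished' holds.
(c) Not entailed — the passage has Ravi slicing the toast, not Bea.
(d) Not entailed — Ravi sliced the toast, not the fence; the fence belongs to the polishing event.
(e) Not entailed — Ravi sliced the toast, not the fence; the fence belongs to the polishing event.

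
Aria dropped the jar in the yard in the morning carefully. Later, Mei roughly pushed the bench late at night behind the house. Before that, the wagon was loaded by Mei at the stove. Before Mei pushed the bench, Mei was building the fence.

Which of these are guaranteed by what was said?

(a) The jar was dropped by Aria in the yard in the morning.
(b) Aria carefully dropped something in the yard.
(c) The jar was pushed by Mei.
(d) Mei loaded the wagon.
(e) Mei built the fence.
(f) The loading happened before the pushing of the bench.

(a), (b), (d), (f)

(a) Entailed — dropping 'carefully' leaves a sub-description the original still satisfies.
(b) Entailed — the original entails any weakening of itself; this just drops 'in the morning' and generalizes the patient.
(c) Not entailed — Mei pushed the bench, not the jar; the jar belongs to the dropping event.
(d) Entailed — every conjunct here is already in the original loading event.
(e) Not entailed — 'was building' is progressive on an accomplishment; it does not entail the completed 'built'.
(f) Entailed — the narrative places the loading before the pushing.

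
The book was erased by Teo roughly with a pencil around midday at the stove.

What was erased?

the book

'the book' marks the patient of the erasing event.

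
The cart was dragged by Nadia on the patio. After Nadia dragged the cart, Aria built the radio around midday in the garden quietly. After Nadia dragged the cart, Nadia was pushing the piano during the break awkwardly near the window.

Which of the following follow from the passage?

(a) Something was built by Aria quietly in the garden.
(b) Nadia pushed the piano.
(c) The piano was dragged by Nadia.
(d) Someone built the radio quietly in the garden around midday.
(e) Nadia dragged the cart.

(a), (b), (d), (e)

(a) Entailed — every conjunct here is already in the original building event.
(b) Entailed — 'push' is an activity; 'was pushing' entails that some pushing happened, so 'pushed' holds.
(c) Not entailed — Nadia dragged the cart, not the piano; the piano belongs to the pushing event.
(d) Entailed — this follows by dropping conjuncts from the building event's description.
(e) Entailed — this follows by dropping conjuncts from the dragging event's description.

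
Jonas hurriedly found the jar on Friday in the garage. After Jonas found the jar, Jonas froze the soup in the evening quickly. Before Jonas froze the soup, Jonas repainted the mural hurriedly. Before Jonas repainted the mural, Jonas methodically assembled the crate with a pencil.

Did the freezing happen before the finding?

no

The narrative orders the finding before the freezing.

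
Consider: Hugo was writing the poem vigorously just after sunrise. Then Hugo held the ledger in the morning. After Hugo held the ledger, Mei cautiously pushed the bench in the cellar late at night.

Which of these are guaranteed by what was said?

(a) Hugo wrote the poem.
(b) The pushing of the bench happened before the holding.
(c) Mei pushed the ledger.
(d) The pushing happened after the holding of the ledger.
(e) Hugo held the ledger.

(a) Not entailed — 'was writing' is progressive on an accomplishment; it does not entail the completed 'wrote'.
(b) Not entailed — the narrative places the holding before the pushing, not after.
(c) Not entailed — Mei pushed the bench, not the ledger; the ledger belongs to the holding event.
(d) Entailed — the narrative places the holding before the pushing.
(e) Entailed — the original entails any weakening of itself; this just drops 'in the morning'.

(d), (e)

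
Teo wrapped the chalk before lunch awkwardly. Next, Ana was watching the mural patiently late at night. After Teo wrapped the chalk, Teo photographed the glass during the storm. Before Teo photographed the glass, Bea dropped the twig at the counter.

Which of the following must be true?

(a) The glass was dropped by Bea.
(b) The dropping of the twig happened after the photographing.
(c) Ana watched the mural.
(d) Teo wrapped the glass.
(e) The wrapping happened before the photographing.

(c), (e)

(a) Not entailed — Bea dropped the twig, not the glass; the glass belongs to the photographing event.
(b) Not entailed — the narrative places the dropping before the photographing, not after.
(c) Entailed — 'watch' is an activity; 'was watching' entails that some watching happened, so 'watched' holds.
(d) Not entailed — Teo wrapped the chalk, not the glass; the glass belongs to the photographing event.
(e) Entailed — the narrative places the wrapping before the photographing.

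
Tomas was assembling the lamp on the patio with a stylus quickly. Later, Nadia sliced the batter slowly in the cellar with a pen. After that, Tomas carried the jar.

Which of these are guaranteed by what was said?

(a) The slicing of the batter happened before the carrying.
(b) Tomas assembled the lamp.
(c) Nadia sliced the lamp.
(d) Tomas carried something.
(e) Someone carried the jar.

(a), (d), (e)

(a) Entailed — the narrative places the slicing before the carrying.
(b) Not entailed — 'was assembling' is progressive on an accomplishment; it does not entail the completed 'assembled'.
(c) Not entailed — Nadia sliced the batter, not the lamp; the lamp belongs to the assembling event.
(d) Entailed — every conjunct here is already in the original carrying event.
(e) Entailed — this follows by dropping conjuncts from the carrying event's description.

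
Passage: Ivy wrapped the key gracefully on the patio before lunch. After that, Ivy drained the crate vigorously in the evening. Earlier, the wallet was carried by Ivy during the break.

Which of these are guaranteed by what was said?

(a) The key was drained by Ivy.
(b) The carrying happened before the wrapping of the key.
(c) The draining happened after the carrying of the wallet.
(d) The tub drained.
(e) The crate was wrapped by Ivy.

(c)

(a) Not entailed — Ivy drained the crate, not the key; the key belongs to the wrapping event.
(b) Not entailed — the narrative doesn't order the carrying relative to the wrapping.
(c) Entailed — the narrative places the carrying before the draining.
(d) Not entailed — the crate is what drained, not the tub.
(e) Not entailed — Ivy wrapped the key, not the crate; the crate belongs to the draining event.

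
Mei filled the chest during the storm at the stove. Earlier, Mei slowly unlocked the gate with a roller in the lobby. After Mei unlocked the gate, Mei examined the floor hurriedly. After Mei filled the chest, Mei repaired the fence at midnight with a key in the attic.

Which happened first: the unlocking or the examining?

The connectives place the unlocking before the examining.

the unlocking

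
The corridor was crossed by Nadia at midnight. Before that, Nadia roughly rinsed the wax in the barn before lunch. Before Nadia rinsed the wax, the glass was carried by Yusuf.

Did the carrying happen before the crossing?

yes

The narrative orders the carrying before the crossing.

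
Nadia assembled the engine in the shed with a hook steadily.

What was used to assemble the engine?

'with a hook' marks the instrument of the assembling event.

a hook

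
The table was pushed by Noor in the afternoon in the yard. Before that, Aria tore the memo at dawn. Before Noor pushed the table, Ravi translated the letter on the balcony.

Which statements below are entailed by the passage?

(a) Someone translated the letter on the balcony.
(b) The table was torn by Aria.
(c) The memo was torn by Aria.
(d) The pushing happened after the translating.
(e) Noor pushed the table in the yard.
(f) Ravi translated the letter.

(a), (c), (d), (e), (f)

(a) Entailed — every conjunct here is already in the original translating event.
(b) Not entailed — Aria tore the memo, not the table; the table belongs to the pushing event.
(c) Entailed — every conjunct here is already in the original tearing event.
(d) Entailed — the narrative places the translating before the pushing.
(e) Entailed — the original entails any weakening of itself; this just drops 'in the afternoon'.
(f) Entailed — the original entails any weakening of itself; this just drops 'on the balcony'.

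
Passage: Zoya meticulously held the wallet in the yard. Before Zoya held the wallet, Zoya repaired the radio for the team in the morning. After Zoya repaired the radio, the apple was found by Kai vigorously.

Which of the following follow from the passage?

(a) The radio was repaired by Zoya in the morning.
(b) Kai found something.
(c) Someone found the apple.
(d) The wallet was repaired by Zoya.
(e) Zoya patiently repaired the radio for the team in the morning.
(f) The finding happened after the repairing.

(a), (b), (c), (f)

(a) Entailed — this follows by dropping conjuncts from the repairing event's description.
(b) Entailed — every conjunct here is already in the original finding event.
(c) Entailed — the original entails any weakening of itself; this just drops 'vigorously' and generalizes the agent.
(d) Not entailed — Zoya repaired the radio, not the wallet; the wallet belongs to the holding event.
(e) Not entailed — 'patiently' adds information not in the original event.
(f) Entailed — the narrative places the repairing before the finding.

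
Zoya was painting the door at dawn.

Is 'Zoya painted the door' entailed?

no

'was painting' is progressive; for an accomplishment like 'paint the door', it doesn't entail completion.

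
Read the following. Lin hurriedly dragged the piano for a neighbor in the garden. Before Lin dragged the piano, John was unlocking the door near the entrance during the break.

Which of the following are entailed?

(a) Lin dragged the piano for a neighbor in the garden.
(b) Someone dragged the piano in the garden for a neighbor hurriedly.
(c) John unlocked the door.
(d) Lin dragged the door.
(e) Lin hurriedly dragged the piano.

(a), (b), (e)

(a) Entailed — dropping 'hurriedly' leaves a sub-description the original still satisfies.
(b) Entailed — every conjunct here is already in the original dragging event.
(c) Not entailed — 'was unlocking' is progressive on an accomplishment; it does not entail the completed 'unlocked'.
(d) Not entailed — Lin dragged the piano, not the door; the door belongs to the unlocking event.
(e) Entailed — dropping 'in the garden', 'for a neighbor' leaves a sub-description the original still satisfies.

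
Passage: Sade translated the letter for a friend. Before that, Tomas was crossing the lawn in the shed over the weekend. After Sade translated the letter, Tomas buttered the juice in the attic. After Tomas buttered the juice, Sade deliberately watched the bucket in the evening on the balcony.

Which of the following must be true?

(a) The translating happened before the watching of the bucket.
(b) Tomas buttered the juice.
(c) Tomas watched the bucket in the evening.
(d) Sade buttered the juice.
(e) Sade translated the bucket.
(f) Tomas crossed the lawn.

(a), (b)

(a) Entailed — the narrative places the translating before the watching.
(b) Entailed — dropping 'in the attic' leaves a sub-description the original still satisfies.
(c) Not entailed — the passage has Sade watching the bucket, not Tomas.
(d) Not entailed — the passage has Tomas buttering the juice, not Sade.
(e) Not entailed — Sade translated the letter, not the bucket; the bucket belongs to the watching event.
(f) Not entailed — 'was crossing' is progressive on an accomplishment; it does not entail the completed 'crossed'.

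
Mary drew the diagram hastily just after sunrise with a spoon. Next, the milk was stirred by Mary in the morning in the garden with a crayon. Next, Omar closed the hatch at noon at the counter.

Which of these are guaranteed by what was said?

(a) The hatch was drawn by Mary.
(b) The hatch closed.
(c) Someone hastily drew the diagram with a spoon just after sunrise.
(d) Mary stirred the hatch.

(a) Not entailed — Mary drew the diagram, not the hatch; the hatch belongs to the closing event.
(b) Entailed — 'Omar closed the hatch' is causative; it entails the inchoative 'the hatch closed'.
(c) Entailed — the original entails any weakening of itself; this just generalizes the agent.
(d) Not entailed — Mary stirred the milk, not the hatch; the hatch belongs to the closing event.

(b), (c)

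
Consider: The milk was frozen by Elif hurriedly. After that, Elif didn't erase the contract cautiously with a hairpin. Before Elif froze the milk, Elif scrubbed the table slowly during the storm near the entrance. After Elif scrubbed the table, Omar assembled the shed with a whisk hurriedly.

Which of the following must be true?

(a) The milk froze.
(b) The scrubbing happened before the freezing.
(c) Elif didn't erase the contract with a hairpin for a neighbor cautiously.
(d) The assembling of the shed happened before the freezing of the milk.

(a), (b), (c)

(a) Entailed — 'Elif froze the milk' is causative; it entails the inchoative 'the milk froze'.
(b) Entailed — the narrative places the scrubbing before the freezing.
(c) Entailed — under negation, adding a further restriction is entailed: if no such erasing event occurred, none occurred for a neighbor either.
(d) Not entailed — the narrative doesn't order the assembling relative to the freezing.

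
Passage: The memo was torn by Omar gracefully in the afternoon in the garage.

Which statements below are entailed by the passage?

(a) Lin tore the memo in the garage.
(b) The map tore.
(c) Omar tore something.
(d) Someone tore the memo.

(a) Not entailed — the passage has Omar tearing the memo, not Lin.
(b) Not entailed — the memo is what tore, not the map.
(c) Entailed — this follows by dropping conjuncts from the tearing event's description.
(d) Entailed — dropping 'in the afternoon', 'gracefully', 'in the garage' and generalizing the agent leaves a sub-description the original still satisfies.

(c), (d)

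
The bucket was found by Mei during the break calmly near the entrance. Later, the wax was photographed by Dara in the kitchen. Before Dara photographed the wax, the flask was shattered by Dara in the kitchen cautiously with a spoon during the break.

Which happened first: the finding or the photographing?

The connectives place the finding before the photographing.

the finding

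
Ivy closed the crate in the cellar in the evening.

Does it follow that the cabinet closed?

Nothing is said about any cabinet; only the crate is affected.

no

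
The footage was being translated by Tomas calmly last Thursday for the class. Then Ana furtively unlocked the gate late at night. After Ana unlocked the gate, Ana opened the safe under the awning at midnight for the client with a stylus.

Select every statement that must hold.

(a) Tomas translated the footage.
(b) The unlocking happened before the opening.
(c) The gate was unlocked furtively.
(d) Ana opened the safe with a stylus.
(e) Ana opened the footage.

(a) Not entailed — 'was translating' is progressive on an accomplishment; it does not entail the completed 'translated'.
(b) Entailed — the narrative places the unlocking before the opening.
(c) Entailed — every conjunct here is already in the original unlocking event.
(d) Entailed — dropping 'for the client', 'under the awning', 'at midnight' leaves a sub-description the original still satisfies.
(e) Not entailed — Ana opened the safe, not the footage; the footage belongs to the translating event.

(b), (c), (d)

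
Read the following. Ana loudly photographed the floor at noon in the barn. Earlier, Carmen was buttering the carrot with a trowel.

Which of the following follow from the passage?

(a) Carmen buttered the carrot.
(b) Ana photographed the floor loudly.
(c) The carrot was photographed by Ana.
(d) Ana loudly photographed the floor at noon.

(a) Not entailed — 'was buttering' is progressive on an accomplishment; it does not entail the completed 'buttered'.
(b) Entailed — this follows by dropping conjuncts from the photographing event's description.
(c) Not entailed — Ana photographed the floor, not the carrot; the carrot belongs to the buttering event.
(d) Entailed — every conjunct here is already in the original photographing event.

(b), (d)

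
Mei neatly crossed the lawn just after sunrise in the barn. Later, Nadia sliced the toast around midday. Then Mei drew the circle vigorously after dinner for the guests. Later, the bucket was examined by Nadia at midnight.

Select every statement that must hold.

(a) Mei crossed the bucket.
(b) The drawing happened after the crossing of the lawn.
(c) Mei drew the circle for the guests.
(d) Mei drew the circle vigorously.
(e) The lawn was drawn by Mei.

(b), (c), (d)

(a) Not entailed — Mei crossed the lawn, not the bucket; the bucket belongs to the examining event.
(b) Entailed — the narrative places the crossing before the drawing.
(c) Entailed — the original entails any weakening of itself; this just drops 'after dinner', 'vigorously'.
(d) Entailed — this follows by dropping conjuncts from the drawing event's description.
(e) Not entailed — Mei drew the circle, not the lawn; the lawn belongs to the crossing event.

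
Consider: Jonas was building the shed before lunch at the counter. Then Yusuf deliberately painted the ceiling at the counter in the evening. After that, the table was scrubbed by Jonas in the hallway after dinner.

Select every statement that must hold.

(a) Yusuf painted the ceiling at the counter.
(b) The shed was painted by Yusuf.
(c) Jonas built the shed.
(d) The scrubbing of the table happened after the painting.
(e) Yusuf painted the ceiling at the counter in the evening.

(a) Entailed — this follows by dropping conjuncts from the painting event's description.
(b) Not entailed — Yusuf painted the ceiling, not the shed; the shed belongs to the building event.
(c) Not entailed — 'was building' is progressive on an accomplishment; it does not entail the completed 'built'.
(d) Entailed — the narrative places the painting before the scrubbing.
(e) Entailed — the original entails any weakening of itself; this just drops 'deliberately'.

(a), (d), (e)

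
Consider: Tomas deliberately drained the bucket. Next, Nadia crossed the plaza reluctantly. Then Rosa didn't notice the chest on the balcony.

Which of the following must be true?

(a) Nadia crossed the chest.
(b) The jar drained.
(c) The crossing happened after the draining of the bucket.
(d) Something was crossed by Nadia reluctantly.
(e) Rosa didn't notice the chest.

(a) Not entailed — Nadia crossed the plaza, not the chest; the chest belongs to the noticing event.
(b) Not entailed — the bucket is what drained, not the jar.
(c) Entailed — the narrative places the draining before the crossing.
(d) Entailed — generalizing the patient leaves a sub-description the original still satisfies.
(e) Not entailed — dropping 'on the balcony' under negation is not valid — the original leaves open that Rosa noticed the chest some other way.

(c), (d)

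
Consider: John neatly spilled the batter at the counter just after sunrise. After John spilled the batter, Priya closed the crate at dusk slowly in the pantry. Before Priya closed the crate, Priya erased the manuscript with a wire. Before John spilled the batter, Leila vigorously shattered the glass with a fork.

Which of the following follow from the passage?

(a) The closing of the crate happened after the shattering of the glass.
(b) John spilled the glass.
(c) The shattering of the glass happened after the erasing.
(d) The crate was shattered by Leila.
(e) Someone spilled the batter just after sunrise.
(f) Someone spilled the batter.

(a), (e), (f)

(a) Entailed — the narrative places the shattering before the closing.
(b) Not entailed — John spilled the batter, not the glass; the glass belongs to the shattering event.
(c) Not entailed — the narrative doesn't order the erasing relative to the shattering.
(d) Not entailed — Leila shattered the glass, not the crate; the crate belongs to the closing event.
(e) Entailed — the original entails any weakening of itself; this just drops 'at the counter', 'neatly' and generalizes the agent.
(f) Entailed — dropping 'just after sunrise', 'at the counter', 'neatly' and generalizing the agent leaves a sub-description the original still satisfies.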